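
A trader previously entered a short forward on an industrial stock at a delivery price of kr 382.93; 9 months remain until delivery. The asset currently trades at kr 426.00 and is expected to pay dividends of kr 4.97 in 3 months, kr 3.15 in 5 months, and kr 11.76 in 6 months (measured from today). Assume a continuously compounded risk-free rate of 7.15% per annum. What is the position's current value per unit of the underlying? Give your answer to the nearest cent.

-kr 43.78

PV(remaining dividends) I = 4.97·e^(−0.0715·3/12) + 3.15·e^(−0.0715·5/12) + 11.76·e^(−0.0715·6/12) = 19.2865
Current forward F = (S − I)·e^(rT) = (426.00 − 19.2865)·e^(0.0715·9/12) = 406.7135 × 1.055089 = 429.1189
Value (long) = (F − K)·e^(−rT) = (429.1189 − 382.93) × 0.947787 = 43.7772
Short position value = −(long value) = -kr 43.78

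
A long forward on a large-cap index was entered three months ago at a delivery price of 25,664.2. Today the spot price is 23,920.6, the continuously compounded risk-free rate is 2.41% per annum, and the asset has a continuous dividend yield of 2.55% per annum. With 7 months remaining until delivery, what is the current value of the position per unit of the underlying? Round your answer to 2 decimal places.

Current fair forward for the remaining 7 months: F = S·e^((r − q)·T), (r − q) = 0.0241 − 0.0255 = -0.0014
F = 23920.6 · e^(-0.0014 × 7/12) = 23920.6 × 0.99918367 = 23901.0729
Value of long forward = (F − K)·e^(−rT) = (23901.0729 − 25664.2) · e^(−0.0241·7/12)
= -1763.1271 × 0.98604002 = -1738.51

-1738.51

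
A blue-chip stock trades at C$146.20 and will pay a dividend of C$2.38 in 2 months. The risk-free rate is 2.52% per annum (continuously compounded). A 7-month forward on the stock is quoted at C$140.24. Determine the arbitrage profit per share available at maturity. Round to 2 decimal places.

PV(dividends) I = 2.38·e^(−0.0252·2/12) = 2.3700
Fair forward F* = (S − I)·e^(rT) = (146.20 − 2.3700)·e^0.014700 = 143.8300 × 1.014809 = 145.9600
Market C$140.24 < fair 145.9600: forward underpriced → reverse cash-and-carry (short the stock, invest proceeds at r, pay the dividends, go long the forward).
Profit at T = |F_mkt − F*| = |140.24 − 145.9600| = C$5.72 per share

C$5.72 per share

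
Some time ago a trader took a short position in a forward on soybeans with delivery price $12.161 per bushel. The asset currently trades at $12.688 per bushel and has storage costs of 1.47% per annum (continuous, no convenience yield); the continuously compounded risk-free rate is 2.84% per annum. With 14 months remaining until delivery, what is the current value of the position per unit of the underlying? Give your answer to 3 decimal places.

Current fair forward for the remaining 14 months: F = S·e^((r + u)·T), (r + u) = 0.0284 + 0.0147 = 0.0431
F = 12.688 · e^(0.0431 × 14/12) = 12.688 × 1.051569 = 13.3423
Value of long forward = (F − K)·e^(−rT) = (13.3423 − 12.161) · e^(−0.0284·14/12)
= 1.1813 × 0.967410 = 1.143
Short position value = −(long value) = -$1.143

-$1.143 per bushel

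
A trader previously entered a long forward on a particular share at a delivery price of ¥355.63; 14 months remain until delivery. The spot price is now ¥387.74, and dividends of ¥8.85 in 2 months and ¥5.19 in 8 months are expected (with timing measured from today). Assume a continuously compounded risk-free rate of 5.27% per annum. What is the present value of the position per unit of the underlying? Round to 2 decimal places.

¥39.53

PV(remaining dividends) I = 8.85·e^(−0.0527·2/12) + 5.19·e^(−0.0527·8/12) = 13.7834
Current forward F = (S − I)·e^(rT) = (387.74 − 13.7834)·e^(0.0527·14/12) = 373.9566 × 1.063413 = 397.6703
Value (long) = (F − K)·e^(−rT) = (397.6703 − 355.63) × 0.940369 = 39.5334
Value = ¥39.53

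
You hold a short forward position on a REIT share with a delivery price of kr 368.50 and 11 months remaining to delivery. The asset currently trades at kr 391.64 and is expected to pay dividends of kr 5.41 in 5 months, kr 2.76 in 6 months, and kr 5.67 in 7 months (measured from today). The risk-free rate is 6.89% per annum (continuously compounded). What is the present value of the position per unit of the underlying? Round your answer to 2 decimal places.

PV(remaining dividends) I = 5.41·e^(−0.0689·5/12) + 2.76·e^(−0.0689·6/12) + 5.67·e^(−0.0689·7/12) = 13.3701
Current forward F = (S − I)·e^(rT) = (391.64 − 13.3701)·e^(0.0689·11/12) = 378.2699 × 1.065195 = 402.9312
Value (long) = (F − K)·e^(−rT) = (402.9312 − 368.50) × 0.938795 = 32.3238
Short position value = −(long value) = -kr 32.32

-kr 32.32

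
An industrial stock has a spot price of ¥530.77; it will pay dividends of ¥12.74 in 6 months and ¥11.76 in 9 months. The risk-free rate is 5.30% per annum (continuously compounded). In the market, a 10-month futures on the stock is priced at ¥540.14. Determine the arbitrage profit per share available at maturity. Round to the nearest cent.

¥10.18 per share

PV(dividends) I = 12.74·e^(−0.0530·6/12) + 11.76·e^(−0.0530·9/12) = 23.7085
Fair futures F* = (S − I)·e^(rT) = (530.77 − 23.7085)·e^0.044167 = 507.0615 × 1.045157 = 529.9589
Market ¥540.14 > fair 529.9589: forward overpriced → cash-and-carry (borrow at r, buy the stock and collect the dividends, short the forward).
Profit at T = |F_mkt − F*| = |540.14 − 529.9589| = ¥10.18 per share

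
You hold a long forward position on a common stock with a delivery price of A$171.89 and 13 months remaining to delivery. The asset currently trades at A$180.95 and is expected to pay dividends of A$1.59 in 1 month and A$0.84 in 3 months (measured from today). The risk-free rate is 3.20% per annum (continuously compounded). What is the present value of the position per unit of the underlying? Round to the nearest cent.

PV(remaining dividends) I = 1.59·e^(−0.0320·1/12) + 0.84·e^(−0.0320·3/12) = 2.4191
Current forward F = (S − I)·e^(rT) = (180.95 − 2.4191)·e^(0.0320·13/12) = 178.5309 × 1.035275 = 184.8286
Value (long) = (F − K)·e^(−rT) = (184.8286 − 171.89) × 0.965927 = 12.4977
Value = A$12.50

A$12.50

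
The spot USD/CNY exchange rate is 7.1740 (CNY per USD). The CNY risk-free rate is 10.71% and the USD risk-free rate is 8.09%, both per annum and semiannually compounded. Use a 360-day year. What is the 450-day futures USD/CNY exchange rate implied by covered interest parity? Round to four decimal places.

By covered interest parity, F = S · (1+r_CNY/2)^(2T) / (1+r_USD/2)^(2T)
= 7.1740 × 1.139299 / 1.104213 = 7.1740 × 1.031775
F = 7.4020 CNY per USD

7.4020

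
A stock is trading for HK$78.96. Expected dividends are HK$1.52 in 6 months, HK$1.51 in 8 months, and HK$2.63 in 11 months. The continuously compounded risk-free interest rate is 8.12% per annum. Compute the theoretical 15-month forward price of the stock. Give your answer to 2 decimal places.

PV(dividends) I = 1.52·e^(−0.0812·6/12) + 1.51·e^(−0.0812·8/12) + 2.63·e^(−0.0812·11/12)
I = 1.4595 + 1.4304 + 2.4413 = 5.3312
F = (S − I)·e^(rT) = (78.96 − 5.3312) · e^(0.0812·15/12)
= 73.6288 · e^0.101500 = 73.6288 × 1.106830 = HK$81.49

HK$81.49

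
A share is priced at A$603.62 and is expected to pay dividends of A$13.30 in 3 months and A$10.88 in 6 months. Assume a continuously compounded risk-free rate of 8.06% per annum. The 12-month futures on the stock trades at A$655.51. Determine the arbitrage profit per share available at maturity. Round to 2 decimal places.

PV(dividends) I = 13.30·e^(−0.0806·3/12) + 10.88·e^(−0.0806·6/12) = 23.4849
Fair futures F* = (S − I)·e^(rT) = (603.62 − 23.4849)·e^0.080600 = 580.1351 × 1.083937 = 628.8299
Market A$655.51 > fair 628.8299: forward overpriced → cash-and-carry (borrow at r, buy the stock and collect the dividends, short the forward).
Profit at T = |F_mkt − F*| = |655.51 − 628.8299| = A$26.68 per share

A$26.68 per share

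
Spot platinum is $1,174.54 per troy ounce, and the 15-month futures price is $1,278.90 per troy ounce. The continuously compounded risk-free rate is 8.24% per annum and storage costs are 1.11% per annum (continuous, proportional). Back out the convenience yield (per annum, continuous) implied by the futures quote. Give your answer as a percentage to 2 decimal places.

F = S·e^((r+u−y)T) ⇒ (r+u−y) = ln(F/S)/T
ln(1278.90/1174.54) = 0.085124; /T ⇒ 0.068099
y = r + u − ln(F/S)/T = 0.0824 + 0.0111 − 0.068099 = 0.025401
y = 2.54%

2.54%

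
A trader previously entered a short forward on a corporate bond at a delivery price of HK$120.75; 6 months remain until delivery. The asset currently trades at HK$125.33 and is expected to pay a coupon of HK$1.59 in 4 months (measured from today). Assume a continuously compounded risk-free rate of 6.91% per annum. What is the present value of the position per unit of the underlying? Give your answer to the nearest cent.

PV(remaining coupons) I = 1.59·e^(−0.0691·4/12) = 1.5538
Current forward F = (S − I)·e^(rT) = (125.33 − 1.5538)·e^(0.0691·6/12) = 123.7762 × 1.035154 = 128.1274
Value (long) = (F − K)·e^(−rT) = (128.1274 − 120.75) × 0.966040 = 7.1269
Short position value = −(long value) = -HK$7.13

-HK$7.13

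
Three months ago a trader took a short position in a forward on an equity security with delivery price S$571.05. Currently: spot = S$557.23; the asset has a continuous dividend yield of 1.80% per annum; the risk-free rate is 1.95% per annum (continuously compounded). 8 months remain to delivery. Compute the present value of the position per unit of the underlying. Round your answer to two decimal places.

S$13.09

Current fair forward for the remaining 8 months: F = S·e^((r − q)·T), (r − q) = 0.0195 − 0.0180 = 0.0015
F = 557.23 · e^(0.0015 × 8/12) = 557.23 × 1.001001 = 557.7878
Value of long forward = (F − K)·e^(−rT) = (557.7878 − 571.05) · e^(−0.0195·8/12)
= -13.2622 × 0.987084 = -13.09
Short position value = −(long value) = S$13.09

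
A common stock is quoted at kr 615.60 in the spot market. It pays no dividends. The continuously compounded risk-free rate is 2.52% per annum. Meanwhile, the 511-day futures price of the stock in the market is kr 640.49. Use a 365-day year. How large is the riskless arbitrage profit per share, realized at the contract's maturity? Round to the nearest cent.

kr 2.78 per share

Fair futures: F* = S·e^(carry·T), with carry = r = 0.0252
F* = 615.60 · e^(0.0252 × 511/365) = 615.60 · e^0.035280 = 615.60 × 1.035910 = kr 637.7062
Market kr 640.49 > fair kr 637.7062: forward overpriced → cash-and-carry (buy spot, short the forward).
At maturity, profit = |F_mkt − F*| = |640.49 − 637.7062| = kr 2.78 per share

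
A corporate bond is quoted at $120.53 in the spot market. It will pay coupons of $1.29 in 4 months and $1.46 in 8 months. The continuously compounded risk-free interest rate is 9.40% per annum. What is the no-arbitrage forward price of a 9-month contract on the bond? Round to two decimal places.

$126.52

PV(coupons) I = 1.29·e^(−0.0940·4/12) + 1.46·e^(−0.0940·8/12)
I = 1.2502 + 1.3713 = 2.6215
F = (S − I)·e^(rT) = (120.53 − 2.6215) · e^(0.0940·9/12)
= 117.9085 · e^0.070500 = 117.9085 × 1.073045 = $126.52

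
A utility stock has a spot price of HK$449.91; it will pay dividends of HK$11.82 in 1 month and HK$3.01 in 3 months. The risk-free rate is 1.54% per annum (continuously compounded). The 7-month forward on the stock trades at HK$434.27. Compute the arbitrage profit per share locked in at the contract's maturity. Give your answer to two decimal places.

PV(dividends) I = 11.82·e^(−0.0154·1/12) + 3.01·e^(−0.0154·3/12) = 14.8033
Fair forward F* = (S − I)·e^(rT) = (449.91 − 14.8033)·e^0.008983 = 435.1067 × 1.009023 = 439.0327
Market HK$434.27 < fair 439.0327: forward underpriced → reverse cash-and-carry (short the stock, invest proceeds at r, pay the dividends, go long the forward).
Profit at T = |F_mkt − F*| = |434.27 − 439.0327| = HK$4.76 per share

HK$4.76 per share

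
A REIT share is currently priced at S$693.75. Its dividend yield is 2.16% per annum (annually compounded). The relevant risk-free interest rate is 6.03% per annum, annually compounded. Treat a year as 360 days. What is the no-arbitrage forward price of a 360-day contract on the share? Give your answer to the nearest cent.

F = S · (1+r)^T / (1+q)^T
= 693.75 × 1.060300 / 1.021600 = 693.75 × 1.037882
F = S$720.03

S$720.03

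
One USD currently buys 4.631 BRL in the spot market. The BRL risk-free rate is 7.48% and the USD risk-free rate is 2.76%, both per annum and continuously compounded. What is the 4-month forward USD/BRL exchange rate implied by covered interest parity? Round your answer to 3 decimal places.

4.704

F = S·e^((r_BRL − r_USD)T) = 4.631 · e^((0.0748 − 0.0276) × 4/12)
= 4.631 · e^0.015733 = 4.631 × 1.015857
F = 4.704 BRL per USD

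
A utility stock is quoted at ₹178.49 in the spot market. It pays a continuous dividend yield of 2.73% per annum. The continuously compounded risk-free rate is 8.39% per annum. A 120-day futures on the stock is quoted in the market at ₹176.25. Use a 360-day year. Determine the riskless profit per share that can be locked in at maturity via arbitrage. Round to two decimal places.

Fair futures: F* = S·e^(carry·T), with carry = (r − q) = 0.0839 − 0.0273 = 0.0566
F* = 178.49 · e^(0.0566 × 120/360) = 178.49 · e^0.018867 = 178.49 × 1.019046 = ₹181.8895
Market ₹176.25 < fair ₹181.8895: forward underpriced → reverse cash-and-carry (short spot, go long the forward).
At maturity, profit = |F_mkt − F*| = |176.25 − 181.8895| = ₹5.64 per share

₹5.64 per share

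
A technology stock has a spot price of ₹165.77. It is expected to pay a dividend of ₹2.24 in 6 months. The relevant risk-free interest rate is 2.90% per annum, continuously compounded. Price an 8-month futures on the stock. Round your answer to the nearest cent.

₹166.76

PV(dividends) I = 2.24·e^(−0.0290·6/12)
I = 2.2078
F = (S − I)·e^(rT) = (165.77 − 2.2078) · e^(0.0290·8/12)
= 163.5622 · e^0.019333 = 163.5622 × 1.019521 = ₹166.76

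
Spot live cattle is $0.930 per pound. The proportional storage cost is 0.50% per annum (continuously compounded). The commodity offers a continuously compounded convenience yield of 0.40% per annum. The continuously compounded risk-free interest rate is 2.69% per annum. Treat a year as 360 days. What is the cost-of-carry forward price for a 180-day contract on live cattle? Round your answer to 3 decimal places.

Net carry = r + u − y = 0.0269 + 0.0050 − 0.0040 = 0.0279
F = S·e^((r+u−y)T) = 0.930 · e^(0.0279 × 180/360) = 0.930 · e^0.013950
= 0.930 × 1.014048 = $0.943 per pound

$0.943 per pound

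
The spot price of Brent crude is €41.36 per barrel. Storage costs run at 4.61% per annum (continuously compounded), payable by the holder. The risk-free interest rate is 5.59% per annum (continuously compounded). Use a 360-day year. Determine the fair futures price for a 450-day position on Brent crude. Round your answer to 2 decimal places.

€46.98 per barrel

Net carry = r + u − y = 0.0559 + 0.0461 − 0.0000 = 0.1020
F = S·e^((r+u−y)T) = 41.36 · e^(0.1020 × 450/360) = 41.36 · e^0.127500
= 41.36 × 1.135985 = €46.98 per barrel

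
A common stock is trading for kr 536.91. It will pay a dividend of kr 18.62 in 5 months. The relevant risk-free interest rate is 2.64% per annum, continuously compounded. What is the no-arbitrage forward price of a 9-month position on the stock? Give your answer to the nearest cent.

PV(dividends) I = 18.62·e^(−0.0264·5/12)
I = 18.4163
F = (S − I)·e^(rT) = (536.91 − 18.4163) · e^(0.0264·9/12)
= 518.4937 · e^0.019800 = 518.4937 × 1.019997 = kr 528.86

kr 528.86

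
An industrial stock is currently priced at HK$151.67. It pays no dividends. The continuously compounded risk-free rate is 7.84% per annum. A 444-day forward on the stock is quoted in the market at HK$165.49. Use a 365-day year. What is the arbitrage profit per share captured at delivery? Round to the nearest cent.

Fair forward: F* = S·e^(carry·T), with carry = r = 0.0784
F* = 151.67 · e^(0.0784 × 444/365) = 151.67 · e^0.095369 = 151.67 × 1.100065 = HK$166.8469
Market HK$165.49 < fair HK$166.8469: forward underpriced → reverse cash-and-carry (short spot, go long the forward).
At maturity, profit = |F_mkt − F*| = |165.49 − 166.8469| = HK$1.36 per share

HK$1.36 per share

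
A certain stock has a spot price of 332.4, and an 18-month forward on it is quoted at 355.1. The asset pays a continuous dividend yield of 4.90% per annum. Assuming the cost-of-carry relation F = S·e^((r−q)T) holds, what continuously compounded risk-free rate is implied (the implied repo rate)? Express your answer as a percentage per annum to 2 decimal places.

9.30%

From F = S·e^((r−q)T): (r − q) = ln(F/S)/T
ln(355.1/332.4) = ln(1.068291) = 0.066060
(r − q) = 0.066060 / (18/12) = 0.044040
r = ln(F/S)/T + q = 0.044040 + 0.0490 = 0.093040
r = 9.30%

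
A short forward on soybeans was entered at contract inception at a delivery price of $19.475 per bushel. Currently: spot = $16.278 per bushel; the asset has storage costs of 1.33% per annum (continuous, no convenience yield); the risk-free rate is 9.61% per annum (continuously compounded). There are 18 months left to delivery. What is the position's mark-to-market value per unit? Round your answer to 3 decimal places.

$0.255 per bushel

Current fair forward for the remaining 18 months: F = S·e^((r + u)·T), (r + u) = 0.0961 + 0.0133 = 0.1094
F = 16.278 · e^(0.1094 × 18/12) = 16.278 × 1.178332 = 19.1809
Value of long forward = (F − K)·e^(−rT) = (19.1809 − 19.475) · e^(−0.0961·18/12)
= -0.2941 × 0.865758 = -0.255
Short position value = −(long value) = $0.255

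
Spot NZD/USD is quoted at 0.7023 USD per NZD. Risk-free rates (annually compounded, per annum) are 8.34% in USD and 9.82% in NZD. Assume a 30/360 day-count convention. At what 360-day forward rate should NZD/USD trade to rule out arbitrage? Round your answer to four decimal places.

0.6928

By covered interest parity, F = S · (1+r_USD)^T / (1+r_NZD)^T
= 0.7023 × 1.083400 / 1.098200 = 0.7023 × 0.986523
F = 0.6928 USD per NZD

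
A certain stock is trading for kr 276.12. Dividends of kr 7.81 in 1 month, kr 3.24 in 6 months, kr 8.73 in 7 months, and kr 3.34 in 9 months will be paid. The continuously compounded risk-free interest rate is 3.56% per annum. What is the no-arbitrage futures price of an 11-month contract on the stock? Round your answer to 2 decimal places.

PV(dividends) I = 7.81·e^(−0.0356·1/12) + 3.24·e^(−0.0356·6/12) + 8.73·e^(−0.0356·7/12) + 3.34·e^(−0.0356·9/12)
I = 7.7869 + 3.1828 + 8.5506 + 3.2520 = 22.7723
F = (S − I)·e^(rT) = (276.12 − 22.7723) · e^(0.0356·11/12)
= 253.3477 · e^0.032633 = 253.3477 × 1.033171 = kr 261.75

kr 261.75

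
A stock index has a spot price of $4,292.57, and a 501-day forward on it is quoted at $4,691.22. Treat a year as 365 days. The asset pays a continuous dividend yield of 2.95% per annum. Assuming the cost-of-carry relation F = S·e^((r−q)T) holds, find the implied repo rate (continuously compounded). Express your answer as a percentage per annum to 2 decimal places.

From F = S·e^((r−q)T): (r − q) = ln(F/S)/T
ln(4691.22/4292.57) = ln(1.092870) = 0.088807
(r − q) = 0.088807 / (501/365) = 0.064700
r = ln(F/S)/T + q = 0.064700 + 0.0295 = 0.094200
r = 9.42%

9.42%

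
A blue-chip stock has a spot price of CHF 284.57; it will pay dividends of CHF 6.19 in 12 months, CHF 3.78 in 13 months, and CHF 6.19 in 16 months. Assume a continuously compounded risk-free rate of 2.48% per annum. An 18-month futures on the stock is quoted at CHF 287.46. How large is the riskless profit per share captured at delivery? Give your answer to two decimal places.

CHF 8.41 per share

PV(dividends) I = 6.19·e^(−0.0248·12/12) + 3.78·e^(−0.0248·13/12) + 6.19·e^(−0.0248·16/12) = 15.7068
Fair futures F* = (S − I)·e^(rT) = (284.57 − 15.7068)·e^0.037200 = 268.8632 × 1.037901 = 279.0534
Market CHF 287.46 > fair 279.0534: forward overpriced → cash-and-carry (borrow at r, buy the stock and collect the dividends, short the forward).
Profit at T = |F_mkt − F*| = |287.46 − 279.0534| = CHF 8.41 per share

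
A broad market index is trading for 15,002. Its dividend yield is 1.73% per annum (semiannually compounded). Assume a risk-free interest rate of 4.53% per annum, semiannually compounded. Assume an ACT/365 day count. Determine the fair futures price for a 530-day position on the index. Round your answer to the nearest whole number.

15,615

F = S · (1+r/2)^(2T) / (1+q/2)^(2T)
= 15002 × 1.067206 / 1.025328 = 15002 × 1.040844
F = 15,615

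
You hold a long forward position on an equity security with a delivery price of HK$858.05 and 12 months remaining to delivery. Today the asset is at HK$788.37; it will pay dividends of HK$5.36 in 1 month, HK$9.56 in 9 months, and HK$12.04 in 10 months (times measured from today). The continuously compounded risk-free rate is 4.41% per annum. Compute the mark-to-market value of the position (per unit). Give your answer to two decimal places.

-HK$58.86

PV(remaining dividends) I = 5.36·e^(−0.0441·1/12) + 9.56·e^(−0.0441·9/12) + 12.04·e^(−0.0441·10/12) = 26.1949
Current forward F = (S − I)·e^(rT) = (788.37 − 26.1949)·e^(0.0441·12/12) = 762.1751 × 1.045087 = 796.5393
Value (long) = (F − K)·e^(−rT) = (796.5393 − 858.05) × 0.956858 = -58.8570
Value = -HK$58.86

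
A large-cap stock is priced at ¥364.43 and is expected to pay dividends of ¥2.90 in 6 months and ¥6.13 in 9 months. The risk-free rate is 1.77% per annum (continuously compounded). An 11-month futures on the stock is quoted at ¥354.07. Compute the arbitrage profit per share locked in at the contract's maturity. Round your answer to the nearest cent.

¥7.25 per share

PV(dividends) I = 2.90·e^(−0.0177·6/12) + 6.13·e^(−0.0177·9/12) = 8.9236
Fair futures F* = (S − I)·e^(rT) = (364.43 − 8.9236)·e^0.016225 = 355.5064 × 1.016357 = 361.3214
Market ¥354.07 < fair 361.3214: forward underpriced → reverse cash-and-carry (short the stock, invest proceeds at r, pay the dividends, go long the forward).
Profit at T = |F_mkt − F*| = |354.07 − 361.3214| = ¥7.25 per share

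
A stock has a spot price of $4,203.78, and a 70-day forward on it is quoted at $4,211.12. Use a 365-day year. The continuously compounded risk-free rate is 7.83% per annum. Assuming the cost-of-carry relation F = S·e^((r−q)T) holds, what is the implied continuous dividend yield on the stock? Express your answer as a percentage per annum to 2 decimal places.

From F = S·e^((r−q)T): (r − q) = ln(F/S)/T
ln(4211.12/4203.78) = ln(1.001746) = 0.001744
(r − q) = 0.001744 / (70/365) = 0.009094
q = r − ln(F/S)/T = 0.0783 − 0.009094 = 0.069206
q = 6.92%

6.92%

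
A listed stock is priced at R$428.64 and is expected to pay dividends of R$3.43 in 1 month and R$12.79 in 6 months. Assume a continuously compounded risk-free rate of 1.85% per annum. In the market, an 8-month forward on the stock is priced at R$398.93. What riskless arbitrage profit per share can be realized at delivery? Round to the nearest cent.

R$18.73 per share

PV(dividends) I = 3.43·e^(−0.0185·1/12) + 12.79·e^(−0.0185·6/12) = 16.0970
Fair forward F* = (S − I)·e^(rT) = (428.64 − 16.0970)·e^0.012333 = 412.5430 × 1.012409 = 417.6622
Market R$398.93 < fair 417.6622: forward underpriced → reverse cash-and-carry (short the stock, invest proceeds at r, pay the dividends, go long the forward).
Profit at T = |F_mkt − F*| = |398.93 − 417.6622| = R$18.73 per share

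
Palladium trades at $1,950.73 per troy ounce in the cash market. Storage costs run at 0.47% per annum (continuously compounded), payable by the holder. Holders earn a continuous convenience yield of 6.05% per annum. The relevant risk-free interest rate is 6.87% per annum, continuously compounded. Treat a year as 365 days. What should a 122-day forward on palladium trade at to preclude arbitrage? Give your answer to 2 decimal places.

$1,959.16 per troy ounce

Net carry = r + u − y = 0.0687 + 0.0047 − 0.0605 = 0.0129
F = S·e^((r+u−y)T) = 1950.73 · e^(0.0129 × 122/365) = 1950.73 · e^0.00431178
= 1950.73 × 1.00432109 = $1,959.16 per troy ounce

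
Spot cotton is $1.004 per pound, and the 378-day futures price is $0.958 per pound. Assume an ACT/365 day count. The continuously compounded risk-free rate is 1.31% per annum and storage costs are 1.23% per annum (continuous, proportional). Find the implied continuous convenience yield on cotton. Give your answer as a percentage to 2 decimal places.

7.07%

F = S·e^((r+u−y)T) ⇒ (r+u−y) = ln(F/S)/T
ln(0.958/1.004) = -0.046900; /T ⇒ -0.045287
y = r + u − ln(F/S)/T = 0.0131 + 0.0123 + 0.045287 = 0.070687
y = 7.07%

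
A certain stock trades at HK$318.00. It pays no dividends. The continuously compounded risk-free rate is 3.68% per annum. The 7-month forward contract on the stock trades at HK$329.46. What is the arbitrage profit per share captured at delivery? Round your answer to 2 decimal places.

Fair forward: F* = S·e^(carry·T), with carry = r = 0.0368
F* = 318.00 · e^(0.0368 × 7/12) = 318.00 · e^0.021467 = 318.00 × 1.021699 = HK$324.9003
Market HK$329.46 > fair HK$324.9003: forward overpriced → cash-and-carry (buy spot, short the forward).
At maturity, profit = |F_mkt − F*| = |329.46 − 324.9003| = HK$4.56 per share

HK$4.56 per share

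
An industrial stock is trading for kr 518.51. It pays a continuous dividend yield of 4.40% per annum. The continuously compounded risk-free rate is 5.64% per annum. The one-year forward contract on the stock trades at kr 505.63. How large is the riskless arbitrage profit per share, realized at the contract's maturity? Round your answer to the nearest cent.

Fair forward: F* = S·e^(carry·T), with carry = (r − q) = 0.0564 − 0.0440 = 0.0124
F* = 518.51 · e^(0.0124 × 12/12) = 518.51 · e^0.012400 = 518.51 × 1.012477 = kr 524.9794
Market kr 505.63 < fair kr 524.9794: forward underpriced → reverse cash-and-carry (short spot, go long the forward).
At maturity, profit = |F_mkt − F*| = |505.63 − 524.9794| = kr 19.35 per share

kr 19.35 per share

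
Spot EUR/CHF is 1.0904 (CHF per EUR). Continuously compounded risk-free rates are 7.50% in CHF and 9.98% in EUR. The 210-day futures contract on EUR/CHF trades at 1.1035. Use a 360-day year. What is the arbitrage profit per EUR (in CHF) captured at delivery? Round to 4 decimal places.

Fair futures: F* = S·e^(carry·T), with carry = (r_CHF − r_EUR) = 0.0750 − 0.0998 = -0.0248
F* = 1.0904 · e^(-0.0248 × 210/360) = 1.0904 · e^-0.014467 = 1.0904 × 0.985637 = 1.0747
Market 1.1035 > fair 1.0747: forward overpriced → cash-and-carry (buy spot, short the forward).
At maturity, profit = |F_mkt − F*| = |1.1035 − 1.0747| = 0.0288 per EUR (in CHF)

0.0288 per EUR (in CHF)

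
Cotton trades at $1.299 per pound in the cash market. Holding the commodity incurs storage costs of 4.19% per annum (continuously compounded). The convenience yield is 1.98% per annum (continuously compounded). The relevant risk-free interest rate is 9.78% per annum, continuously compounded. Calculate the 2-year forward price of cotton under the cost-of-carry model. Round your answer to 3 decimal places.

$1.651 per pound

Net carry = r + u − y = 0.0978 + 0.0419 − 0.0198 = 0.1199
F = S·e^((r+u−y)T) = 1.299 · e^(0.1199 × 2) = 1.299 · e^0.239800
= 1.299 × 1.270995 = $1.651 per pound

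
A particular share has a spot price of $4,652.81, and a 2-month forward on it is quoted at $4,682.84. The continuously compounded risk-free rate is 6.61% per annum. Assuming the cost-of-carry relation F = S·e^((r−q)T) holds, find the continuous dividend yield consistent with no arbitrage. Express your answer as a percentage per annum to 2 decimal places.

2.75%

From F = S·e^((r−q)T): (r − q) = ln(F/S)/T
ln(4682.84/4652.81) = ln(1.006454) = 0.006433
(r − q) = 0.006433 / (2/12) = 0.038598
q = r − ln(F/S)/T = 0.0661 − 0.038598 = 0.027502
q = 2.75%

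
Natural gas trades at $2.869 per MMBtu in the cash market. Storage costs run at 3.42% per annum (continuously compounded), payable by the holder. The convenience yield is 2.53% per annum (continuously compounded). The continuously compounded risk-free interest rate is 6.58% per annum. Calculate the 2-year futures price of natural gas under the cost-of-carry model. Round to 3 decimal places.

Net carry = r + u − y = 0.0658 + 0.0342 − 0.0253 = 0.0747
F = S·e^((r+u−y)T) = 2.869 · e^(0.0747 × 2) = 2.869 · e^0.149400
= 2.869 × 1.161137 = $3.331 per MMBtu

$3.331 per MMBtu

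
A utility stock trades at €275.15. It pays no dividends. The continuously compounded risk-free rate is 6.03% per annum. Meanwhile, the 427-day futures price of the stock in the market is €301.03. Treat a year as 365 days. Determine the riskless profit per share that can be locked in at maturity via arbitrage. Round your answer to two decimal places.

€5.77 per share

Fair futures: F* = S·e^(carry·T), with carry = r = 0.0603
F* = 275.15 · e^(0.0603 × 427/365) = 275.15 · e^0.070543 = 275.15 × 1.073091 = €295.2610
Market €301.03 > fair €295.2610: forward overpriced → cash-and-carry (buy spot, short the forward).
At maturity, profit = |F_mkt − F*| = |301.03 − 295.2610| = €5.77 per share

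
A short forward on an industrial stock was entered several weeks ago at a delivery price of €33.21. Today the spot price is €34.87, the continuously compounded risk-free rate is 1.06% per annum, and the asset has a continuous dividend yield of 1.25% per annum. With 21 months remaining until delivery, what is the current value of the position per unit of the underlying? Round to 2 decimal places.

Current fair forward for the remaining 21 months: F = S·e^((r − q)·T), (r − q) = 0.0106 − 0.0125 = -0.0019
F = 34.87 · e^(-0.0019 × 21/12) = 34.87 × 0.996681 = 34.7543
Value of long forward = (F − K)·e^(−rT) = (34.7543 − 33.21) · e^(−0.0106·21/12)
= 1.5443 × 0.981621 = 1.52
Short position value = −(long value) = -€1.52

-€1.52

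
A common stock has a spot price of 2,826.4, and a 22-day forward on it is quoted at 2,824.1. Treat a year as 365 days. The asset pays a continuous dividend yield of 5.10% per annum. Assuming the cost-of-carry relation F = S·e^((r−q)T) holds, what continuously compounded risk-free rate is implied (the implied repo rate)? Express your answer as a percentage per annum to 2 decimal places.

3.75%

From F = S·e^((r−q)T): (r − q) = ln(F/S)/T
ln(2824.1/2826.4) = ln(0.999186) = -0.000814
(r − q) = -0.000814 / (22/365) = -0.013505
r = ln(F/S)/T + q = -0.013505 + 0.0510 = 0.037495
r = 3.75%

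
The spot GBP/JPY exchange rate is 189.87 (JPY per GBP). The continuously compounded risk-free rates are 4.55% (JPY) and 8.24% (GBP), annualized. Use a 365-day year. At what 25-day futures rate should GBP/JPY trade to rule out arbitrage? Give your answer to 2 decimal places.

189.39

F = S·e^((r_JPY − r_GBP)T) = 189.87 · e^((0.0455 − 0.0824) × 25/365)
= 189.87 · e^-0.002527 = 189.87 × 0.997476
F = 189.39 JPY per GBP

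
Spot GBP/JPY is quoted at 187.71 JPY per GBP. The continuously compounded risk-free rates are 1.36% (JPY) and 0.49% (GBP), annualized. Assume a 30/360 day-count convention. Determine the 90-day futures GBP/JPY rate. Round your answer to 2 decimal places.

F = S·e^((r_JPY − r_GBP)T) = 187.71 · e^((0.0136 − 0.0049) × 90/360)
= 187.71 · e^0.002175 = 187.71 × 1.002177
F = 188.12 JPY per GBP

188.12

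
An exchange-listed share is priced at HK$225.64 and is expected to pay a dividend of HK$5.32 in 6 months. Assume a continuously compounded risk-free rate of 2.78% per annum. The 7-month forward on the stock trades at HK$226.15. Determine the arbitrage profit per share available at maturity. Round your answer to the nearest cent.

PV(dividends) I = 5.32·e^(−0.0278·6/12) = 5.2466
Fair forward F* = (S − I)·e^(rT) = (225.64 − 5.2466)·e^0.016217 = 220.3934 × 1.016349 = 223.9966
Market HK$226.15 > fair 223.9966: forward overpriced → cash-and-carry (borrow at r, buy the stock and collect the dividends, short the forward).
Profit at T = |F_mkt − F*| = |226.15 − 223.9966| = HK$2.15 per share

HK$2.15 per share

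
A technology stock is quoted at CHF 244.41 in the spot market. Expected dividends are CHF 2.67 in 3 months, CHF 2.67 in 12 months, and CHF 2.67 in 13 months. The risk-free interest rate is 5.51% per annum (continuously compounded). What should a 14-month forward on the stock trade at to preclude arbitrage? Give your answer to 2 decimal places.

PV(dividends) I = 2.67·e^(−0.0551·3/12) + 2.67·e^(−0.0551·12/12) + 2.67·e^(−0.0551·13/12)
I = 2.6335 + 2.5269 + 2.5153 = 7.6757
F = (S − I)·e^(rT) = (244.41 − 7.6757) · e^(0.0551·14/12)
= 236.7343 · e^0.064283 = 236.7343 × 1.066394 = CHF 252.45

CHF 252.45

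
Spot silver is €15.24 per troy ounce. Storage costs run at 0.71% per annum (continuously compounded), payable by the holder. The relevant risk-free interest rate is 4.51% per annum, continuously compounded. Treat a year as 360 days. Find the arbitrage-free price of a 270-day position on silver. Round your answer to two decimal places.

Net carry = r + u − y = 0.0451 + 0.0071 − 0.0000 = 0.0522
F = S·e^((r+u−y)T) = 15.24 · e^(0.0522 × 270/360) = 15.24 · e^0.039150
= 15.24 × 1.039926 = €15.85 per troy ounce

€15.85 per troy ounce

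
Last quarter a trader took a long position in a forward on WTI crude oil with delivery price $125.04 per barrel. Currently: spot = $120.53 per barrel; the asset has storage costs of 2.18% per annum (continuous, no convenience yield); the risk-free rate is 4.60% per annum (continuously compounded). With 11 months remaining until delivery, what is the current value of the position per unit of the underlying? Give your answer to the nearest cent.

Current fair forward for the remaining 11 months: F = S·e^((r + u)·T), (r + u) = 0.0460 + 0.0218 = 0.0678
F = 120.53 · e^(0.0678 × 11/12) = 120.53 × 1.064122 = 128.2586
Value of long forward = (F − K)·e^(−rT) = (128.2586 − 125.04) · e^(−0.0460·11/12)
= 3.2186 × 0.958710 = 3.09

$3.09 per barrel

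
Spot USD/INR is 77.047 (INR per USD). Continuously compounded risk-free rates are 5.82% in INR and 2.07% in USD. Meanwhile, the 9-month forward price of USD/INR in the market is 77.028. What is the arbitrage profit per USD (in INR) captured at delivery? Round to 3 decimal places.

2.217 per USD (in INR)

Fair forward: F* = S·e^(carry·T), with carry = (r_INR − r_USD) = 0.0582 − 0.0207 = 0.0375
F* = 77.047 · e^(0.0375 × 9/12) = 77.047 · e^0.028125 = 77.047 × 1.028524 = 79.2447
Market 77.028 < fair 79.2447: forward underpriced → reverse cash-and-carry (short spot, go long the forward).
At maturity, profit = |F_mkt − F*| = |77.028 − 79.2447| = 2.217 per USD (in INR)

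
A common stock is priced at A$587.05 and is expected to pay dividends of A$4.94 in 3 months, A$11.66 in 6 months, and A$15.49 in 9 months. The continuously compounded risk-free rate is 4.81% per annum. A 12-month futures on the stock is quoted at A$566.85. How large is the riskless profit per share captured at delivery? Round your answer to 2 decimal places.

A$16.38 per share

PV(dividends) I = 4.94·e^(−0.0481·3/12) + 11.66·e^(−0.0481·6/12) + 15.49·e^(−0.0481·9/12) = 31.2050
Fair futures F* = (S − I)·e^(rT) = (587.05 − 31.2050)·e^0.048100 = 555.8450 × 1.049276 = 583.2348
Market A$566.85 < fair 583.2348: forward underpriced → reverse cash-and-carry (short the stock, invest proceeds at r, pay the dividends, go long the forward).
Profit at T = |F_mkt − F*| = |566.85 − 583.2348| = A$16.38 per share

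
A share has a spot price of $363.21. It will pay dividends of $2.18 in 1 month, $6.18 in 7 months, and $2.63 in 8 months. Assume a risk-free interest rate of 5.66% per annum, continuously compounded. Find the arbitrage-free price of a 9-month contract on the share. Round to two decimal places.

PV(dividends) I = 2.18·e^(−0.0566·1/12) + 6.18·e^(−0.0566·7/12) + 2.63·e^(−0.0566·8/12)
I = 2.1697 + 5.9793 + 2.5326 = 10.6816
F = (S − I)·e^(rT) = (363.21 − 10.6816) · e^(0.0566·9/12)
= 352.5284 · e^0.042450 = 352.5284 × 1.043364 = $367.82

$367.82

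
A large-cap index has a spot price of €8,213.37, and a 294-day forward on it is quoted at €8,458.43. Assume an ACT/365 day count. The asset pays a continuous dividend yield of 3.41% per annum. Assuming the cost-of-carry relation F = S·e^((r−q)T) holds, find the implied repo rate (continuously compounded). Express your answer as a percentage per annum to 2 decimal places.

From F = S·e^((r−q)T): (r − q) = ln(F/S)/T
ln(8458.43/8213.37) = ln(1.029837) = 0.029401
(r − q) = 0.029401 / (294/365) = 0.036501
r = ln(F/S)/T + q = 0.036501 + 0.0341 = 0.070601
r = 7.06%

7.06%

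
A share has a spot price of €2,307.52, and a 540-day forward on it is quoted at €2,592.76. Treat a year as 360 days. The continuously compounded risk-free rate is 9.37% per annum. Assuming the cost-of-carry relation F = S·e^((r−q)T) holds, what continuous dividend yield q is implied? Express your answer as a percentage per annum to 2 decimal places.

From F = S·e^((r−q)T): (r − q) = ln(F/S)/T
ln(2592.76/2307.52) = ln(1.123613) = 0.116549
(r − q) = 0.116549 / (540/360) = 0.077699
q = r − ln(F/S)/T = 0.0937 − 0.077699 = 0.016001
q = 1.60%

1.60%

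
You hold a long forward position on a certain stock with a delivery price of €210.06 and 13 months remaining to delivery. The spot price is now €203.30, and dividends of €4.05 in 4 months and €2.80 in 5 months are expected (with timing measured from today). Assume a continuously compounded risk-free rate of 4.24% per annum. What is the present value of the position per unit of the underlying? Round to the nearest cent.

-€4.07

PV(remaining dividends) I = 4.05·e^(−0.0424·4/12) + 2.80·e^(−0.0424·5/12) = 6.7441
Current forward F = (S − I)·e^(rT) = (203.30 − 6.7441)·e^(0.0424·13/12) = 196.5559 × 1.047005 = 205.7950
Value (long) = (F − K)·e^(−rT) = (205.7950 − 210.06) × 0.955106 = -4.0735
Value = -€4.07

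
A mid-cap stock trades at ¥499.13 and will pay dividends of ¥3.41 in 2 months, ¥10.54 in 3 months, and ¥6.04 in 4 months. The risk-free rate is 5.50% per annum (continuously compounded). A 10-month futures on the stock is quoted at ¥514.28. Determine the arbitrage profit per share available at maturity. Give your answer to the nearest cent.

¥12.37 per share

PV(dividends) I = 3.41·e^(−0.0550·2/12) + 10.54·e^(−0.0550·3/12) + 6.04·e^(−0.0550·4/12) = 19.7052
Fair futures F* = (S − I)·e^(rT) = (499.13 − 19.7052)·e^0.045833 = 479.4248 × 1.046900 = 501.9098
Market ¥514.28 > fair 501.9098: forward overpriced → cash-and-carry (borrow at r, buy the stock and collect the dividends, short the forward).
Profit at T = |F_mkt − F*| = |514.28 − 501.9098| = ¥12.37 per share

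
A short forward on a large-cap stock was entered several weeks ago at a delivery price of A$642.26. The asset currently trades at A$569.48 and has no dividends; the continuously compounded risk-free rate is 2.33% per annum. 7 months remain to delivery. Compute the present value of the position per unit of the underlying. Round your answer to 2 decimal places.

A$64.11

Current fair forward for the remaining 7 months: F = S·e^(r·T), r = 0.0233
F = 569.48 · e^(0.0233 × 7/12) = 569.48 × 1.013684 = 577.2728
Value of long forward = (F − K)·e^(−rT) = (577.2728 − 642.26) · e^(−0.0233·7/12)
= -64.9872 × 0.986500 = -64.11
Short position value = −(long value) = A$64.11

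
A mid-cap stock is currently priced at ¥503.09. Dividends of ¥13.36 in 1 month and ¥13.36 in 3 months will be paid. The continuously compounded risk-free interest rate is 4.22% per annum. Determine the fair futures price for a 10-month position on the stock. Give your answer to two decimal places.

PV(dividends) I = 13.36·e^(−0.0422·1/12) + 13.36·e^(−0.0422·3/12)
I = 13.3131 + 13.2198 = 26.5329
F = (S − I)·e^(rT) = (503.09 − 26.5329) · e^(0.0422·10/12)
= 476.5571 · e^0.035167 = 476.5571 × 1.035793 = ¥493.61

¥493.61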